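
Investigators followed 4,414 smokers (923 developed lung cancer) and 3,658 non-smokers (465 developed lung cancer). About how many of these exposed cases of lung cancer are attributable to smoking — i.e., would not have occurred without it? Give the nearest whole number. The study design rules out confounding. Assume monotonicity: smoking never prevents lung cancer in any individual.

p₁ = P(outcome | exposed) = 923/4414 = 0.20911
p₀ = P(outcome | unexposed) = 465/3658 = 0.12712
PN = (p₁ − p₀)/p₁ = (0.20911 − 0.12712) / 0.20911 ≈ 0.39209.
Attributable cases ≈ PN × (exposed cases) = 0.39209 × 923 ≈ 361.90.

about 362 cases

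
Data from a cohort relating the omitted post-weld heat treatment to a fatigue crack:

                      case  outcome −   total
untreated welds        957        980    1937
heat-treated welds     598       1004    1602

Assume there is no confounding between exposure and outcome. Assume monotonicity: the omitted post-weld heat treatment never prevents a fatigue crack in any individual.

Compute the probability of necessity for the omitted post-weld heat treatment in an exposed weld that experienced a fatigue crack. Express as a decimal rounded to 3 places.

PN ≈ 0.244

p₁ = P(outcome | exposed) = 957/1937 = 0.49406
p₀ = P(outcome | unexposed) = 598/1602 = 0.37328
Under exogeneity and monotonicity, PN = (p₁ − p₀)/p₁.
PN = (0.49406 − 0.37328) / 0.49406 ≈ 0.2445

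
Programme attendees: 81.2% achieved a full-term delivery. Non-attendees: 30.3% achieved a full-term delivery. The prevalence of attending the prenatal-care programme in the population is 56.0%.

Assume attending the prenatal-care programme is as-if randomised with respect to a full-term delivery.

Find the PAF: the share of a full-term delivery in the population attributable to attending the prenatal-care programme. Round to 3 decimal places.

PAF ≈ 0.485

p₁ = 0.812, p₀ = 0.303.
Overall risk P(Y=1) = π·p₁ + (1−π)·p₀ = 0.56×0.812 + 0.44×0.303 = 0.58804.
Under exogeneity, PAF = [P(Y=1) − p₀] / P(Y=1).
PAF = (0.58804 − 0.303) / 0.58804 ≈ 0.4847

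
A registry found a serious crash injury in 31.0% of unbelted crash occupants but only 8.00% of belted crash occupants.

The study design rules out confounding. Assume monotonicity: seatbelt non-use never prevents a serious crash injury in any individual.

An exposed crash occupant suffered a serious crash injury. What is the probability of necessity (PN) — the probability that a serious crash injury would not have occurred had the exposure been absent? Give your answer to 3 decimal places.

p₁ = 0.31, p₀ = 0.08.
Under exogeneity and monotonicity, PN = (p₁ − p₀) / p₁.
PN = (0.31 − 0.08) / 0.31 = 0.23 / 0.31 ≈ 0.7419

PN ≈ 0.742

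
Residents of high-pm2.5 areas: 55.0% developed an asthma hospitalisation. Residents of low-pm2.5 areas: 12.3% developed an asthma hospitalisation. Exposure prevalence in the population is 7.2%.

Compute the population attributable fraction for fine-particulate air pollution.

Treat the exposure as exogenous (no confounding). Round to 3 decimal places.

PAF ≈ 0.200

p₁ = 0.55, p₀ = 0.123.
Overall risk P(Y=1) = π·p₁ + (1−π)·p₀ = 0.072×0.55 + 0.928×0.123 = 0.15374.
Under exogeneity, PAF = [P(Y=1) − p₀] / P(Y=1).
PAF = (0.15374 − 0.123) / 0.15374 ≈ 0.2000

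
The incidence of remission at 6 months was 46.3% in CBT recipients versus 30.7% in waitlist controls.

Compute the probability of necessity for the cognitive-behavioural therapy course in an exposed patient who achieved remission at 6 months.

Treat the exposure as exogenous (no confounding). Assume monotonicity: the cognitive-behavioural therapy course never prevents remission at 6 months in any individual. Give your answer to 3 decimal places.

p₁ = 0.463, p₀ = 0.307.
Under exogeneity and monotonicity, PN = (p₁ − p₀) / p₁.
PN = (0.463 − 0.307) / 0.463 = 0.156 / 0.463 ≈ 0.3369

PN ≈ 0.337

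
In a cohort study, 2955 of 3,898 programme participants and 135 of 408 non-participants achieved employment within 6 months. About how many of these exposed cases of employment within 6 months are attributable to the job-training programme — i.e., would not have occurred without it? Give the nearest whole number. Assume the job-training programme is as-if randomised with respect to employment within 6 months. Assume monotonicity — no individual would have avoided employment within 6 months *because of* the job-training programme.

p₁ = P(outcome | exposed) = 2955/3898 = 0.75808
p₀ = P(outcome | unexposed) = 135/408 = 0.33088
PN = (p₁ − p₀)/p₁ = (0.75808 − 0.33088) / 0.75808 ≈ 0.56353.
Attributable cases ≈ PN × (exposed cases) = 0.56353 × 2955 ≈ 1665.22.

about 1665 cases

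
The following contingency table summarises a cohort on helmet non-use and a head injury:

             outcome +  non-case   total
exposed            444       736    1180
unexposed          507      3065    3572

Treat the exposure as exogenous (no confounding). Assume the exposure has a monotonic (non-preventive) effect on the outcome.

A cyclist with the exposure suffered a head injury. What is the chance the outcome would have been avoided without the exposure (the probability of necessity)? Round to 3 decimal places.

p₁ = P(outcome | exposed) = 444/1180 = 0.37627
p₀ = P(outcome | unexposed) = 507/3572 = 0.14194
Under exogeneity and monotonicity, PN = (p₁ − p₀) / p₁.
PN = (0.37627 − 0.14194) / 0.37627 = 0.23433 / 0.37627 ≈ 0.6228

PN ≈ 0.623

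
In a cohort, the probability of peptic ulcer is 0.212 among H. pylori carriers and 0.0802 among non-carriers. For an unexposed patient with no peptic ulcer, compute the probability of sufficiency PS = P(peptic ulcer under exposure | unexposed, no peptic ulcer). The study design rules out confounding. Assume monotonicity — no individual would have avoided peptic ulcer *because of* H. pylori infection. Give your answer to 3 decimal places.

Let p₁ = 0.212, p₀ = 0.0802.
Under exogeneity and monotonicity, PS = (p₁ − p₀) / (1 − p₀).
PS = (0.212 − 0.0802) / (1 − 0.0802) = 0.1318 / 0.9198 ≈ 0.1433

PS ≈ 0.143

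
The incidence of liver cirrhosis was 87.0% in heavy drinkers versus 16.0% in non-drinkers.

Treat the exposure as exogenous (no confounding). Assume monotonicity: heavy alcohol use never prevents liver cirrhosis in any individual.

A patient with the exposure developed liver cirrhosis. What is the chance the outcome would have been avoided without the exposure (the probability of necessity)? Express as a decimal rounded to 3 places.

PN ≈ 0.816

p₁ = 0.87, p₀ = 0.16.
Under exogeneity and monotonicity, PN = (p₁ − p₀) / p₁.
PN = (0.87 − 0.16) / 0.87 = 0.71 / 0.87 ≈ 0.8161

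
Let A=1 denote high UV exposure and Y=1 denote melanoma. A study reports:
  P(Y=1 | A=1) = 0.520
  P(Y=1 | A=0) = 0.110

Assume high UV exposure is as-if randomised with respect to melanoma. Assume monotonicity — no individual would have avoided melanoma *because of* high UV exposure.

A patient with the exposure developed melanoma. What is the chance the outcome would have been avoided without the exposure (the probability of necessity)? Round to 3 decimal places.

PN ≈ 0.788

Let p₁ = 0.52, p₀ = 0.11.
Under exogeneity and monotonicity, PN = (p₁ − p₀) / p₁.
PN = (0.52 − 0.11) / 0.52 = 0.41 / 0.52 ≈ 0.7885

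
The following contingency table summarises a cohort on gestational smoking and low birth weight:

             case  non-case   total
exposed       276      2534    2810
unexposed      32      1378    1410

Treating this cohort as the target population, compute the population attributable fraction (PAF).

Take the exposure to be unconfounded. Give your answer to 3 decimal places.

PAF ≈ 0.689

p₁ = P(outcome | exposed) = 276/2810 = 0.098221
p₀ = P(outcome | unexposed) = 32/1410 = 0.022695
Exposure prevalence π = 2810/4220 = 0.66588; overall risk P(Y=1) = 0.072986.
Under exogeneity, PAF = [P(Y=1) − p₀]/P(Y=1).
PAF = (0.072986 − 0.022695) / 0.072986 ≈ 0.6890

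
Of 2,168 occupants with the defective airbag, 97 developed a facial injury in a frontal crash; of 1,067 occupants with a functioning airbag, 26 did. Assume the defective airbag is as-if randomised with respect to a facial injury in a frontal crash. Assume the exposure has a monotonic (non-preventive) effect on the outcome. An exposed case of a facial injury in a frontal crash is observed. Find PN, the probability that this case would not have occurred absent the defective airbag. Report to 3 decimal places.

PN ≈ 0.455

p₁ = P(outcome | exposed) = 97/2168 = 0.044742
p₀ = P(outcome | unexposed) = 26/1067 = 0.024367
Under exogeneity and monotonicity, PN = (p₁ − p₀) / p₁.
PN = (0.044742 − 0.024367) / 0.044742 = 0.020374 / 0.044742 ≈ 0.4554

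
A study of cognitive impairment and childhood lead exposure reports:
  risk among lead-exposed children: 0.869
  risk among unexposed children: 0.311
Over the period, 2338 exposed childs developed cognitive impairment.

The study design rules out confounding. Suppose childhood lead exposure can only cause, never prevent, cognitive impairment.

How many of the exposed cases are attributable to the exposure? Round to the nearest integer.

Let p₁ = 0.869, p₀ = 0.311.
PN = (p₁ − p₀)/p₁ = (0.869 − 0.311) / 0.869 ≈ 0.64212.
Attributable cases ≈ PN × (exposed cases) = 0.64212 × 2338 ≈ 1501.27.

about 1501 cases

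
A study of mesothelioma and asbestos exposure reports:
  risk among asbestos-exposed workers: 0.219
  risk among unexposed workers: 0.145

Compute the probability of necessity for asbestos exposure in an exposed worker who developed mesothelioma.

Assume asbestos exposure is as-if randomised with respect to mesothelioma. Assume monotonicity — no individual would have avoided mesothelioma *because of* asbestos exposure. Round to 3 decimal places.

Let p₁ = 0.219, p₀ = 0.145.
Under exogeneity and monotonicity, PN = (p₁ − p₀) / p₁.
PN = (0.219 − 0.145) / 0.219 = 0.074 / 0.219 ≈ 0.3379

PN ≈ 0.338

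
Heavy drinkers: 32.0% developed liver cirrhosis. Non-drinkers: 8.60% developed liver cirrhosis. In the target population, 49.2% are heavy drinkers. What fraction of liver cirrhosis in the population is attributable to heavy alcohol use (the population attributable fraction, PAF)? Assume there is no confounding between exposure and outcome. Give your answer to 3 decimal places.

PAF ≈ 0.572

p₁ = 0.32, p₀ = 0.086.
Overall risk P(Y=1) = π·p₁ + (1−π)·p₀ = 0.492×0.32 + 0.508×0.086 = 0.20113.
Under exogeneity, PAF = [P(Y=1) − p₀] / P(Y=1).
PAF = (0.20113 − 0.086) / 0.20113 ≈ 0.5724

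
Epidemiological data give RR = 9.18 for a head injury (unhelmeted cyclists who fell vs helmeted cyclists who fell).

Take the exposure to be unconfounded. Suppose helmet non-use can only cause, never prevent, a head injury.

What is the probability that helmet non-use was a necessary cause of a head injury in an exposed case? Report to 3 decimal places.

PN ≈ 0.891

Under exogeneity and monotonicity, PN = (RR − 1) / RR = 1 − 1/RR.
PN = (9.18 − 1) / 9.18 = 8.18 / 9.18 ≈ 0.8911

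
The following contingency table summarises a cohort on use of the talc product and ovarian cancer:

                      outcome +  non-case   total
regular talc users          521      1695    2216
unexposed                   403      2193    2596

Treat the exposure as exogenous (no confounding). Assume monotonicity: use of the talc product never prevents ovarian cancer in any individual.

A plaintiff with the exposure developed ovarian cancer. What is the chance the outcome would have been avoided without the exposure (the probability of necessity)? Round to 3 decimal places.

p₁ = P(outcome | exposed) = 521/2216 = 0.23511
p₀ = P(outcome | unexposed) = 403/2596 = 0.15524
Under exogeneity and monotonicity, PN = (p₁ − p₀) / p₁.
PN = (0.23511 − 0.15524) / 0.23511 = 0.079869 / 0.23511 ≈ 0.3397

PN ≈ 0.340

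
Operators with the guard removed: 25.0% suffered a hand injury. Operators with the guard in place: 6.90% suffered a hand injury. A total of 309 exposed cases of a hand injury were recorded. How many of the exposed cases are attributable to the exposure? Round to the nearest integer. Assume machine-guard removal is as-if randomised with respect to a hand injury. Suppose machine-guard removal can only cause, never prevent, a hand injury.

p₁ = 0.25, p₀ = 0.069.
PN = (p₁ − p₀)/p₁ = (0.25 − 0.069) / 0.25 ≈ 0.72400.
Attributable cases ≈ PN × (exposed cases) = 0.72400 × 309 ≈ 223.72.

about 224 cases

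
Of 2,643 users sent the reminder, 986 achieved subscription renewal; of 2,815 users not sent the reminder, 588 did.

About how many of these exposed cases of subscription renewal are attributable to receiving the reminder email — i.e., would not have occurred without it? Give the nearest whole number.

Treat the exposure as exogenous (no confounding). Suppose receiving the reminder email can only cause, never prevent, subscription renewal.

p₁ = P(outcome | exposed) = 986/2643 = 0.37306
p₀ = P(outcome | unexposed) = 588/2815 = 0.20888
PN = (p₁ − p₀)/p₁ = (0.37306 − 0.20888) / 0.37306 ≈ 0.44009.
Attributable cases ≈ PN × (exposed cases) = 0.44009 × 986 ≈ 433.93.

about 434 cases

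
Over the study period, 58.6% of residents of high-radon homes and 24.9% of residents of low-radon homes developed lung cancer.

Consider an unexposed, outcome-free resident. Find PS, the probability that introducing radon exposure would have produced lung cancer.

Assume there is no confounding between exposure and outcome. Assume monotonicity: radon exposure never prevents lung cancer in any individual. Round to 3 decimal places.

p₁ = 0.586, p₀ = 0.249.
Under exogeneity and monotonicity, PS = (p₁ − p₀) / (1 − p₀).
PS = (0.586 − 0.249) / (1 − 0.249) = 0.337 / 0.751 ≈ 0.4487

PS ≈ 0.449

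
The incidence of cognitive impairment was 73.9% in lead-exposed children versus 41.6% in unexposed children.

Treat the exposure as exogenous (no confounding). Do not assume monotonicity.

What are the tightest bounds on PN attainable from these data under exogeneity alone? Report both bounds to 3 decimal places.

p₁ = 0.739, p₀ = 0.416.
Under exogeneity alone the bounds on PN are max{0,(p₁−p₀)/p₁} ≤ PN ≤ min{1,(1−p₀)/p₁}.
  lower = (p₁ − p₀)/p₁ = 0.323 / 0.739 ≈ 0.4371
  upper = min{1, (1 − p₀)/p₁} = 0.584 / 0.739 ≈ 0.7903

0.437 ≤ PN ≤ 0.790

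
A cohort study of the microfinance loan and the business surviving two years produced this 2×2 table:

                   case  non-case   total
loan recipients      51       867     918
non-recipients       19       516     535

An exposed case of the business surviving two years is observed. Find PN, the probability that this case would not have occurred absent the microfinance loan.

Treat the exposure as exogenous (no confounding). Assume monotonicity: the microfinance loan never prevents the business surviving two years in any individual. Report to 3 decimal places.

PN ≈ 0.361

p₁ = P(outcome | exposed) = 51/918 = 0.055556
p₀ = P(outcome | unexposed) = 19/535 = 0.035514
Under exogeneity and monotonicity, PN = (p₁ − p₀)/p₁.
PN = (0.055556 − 0.035514) / 0.055556 ≈ 0.3607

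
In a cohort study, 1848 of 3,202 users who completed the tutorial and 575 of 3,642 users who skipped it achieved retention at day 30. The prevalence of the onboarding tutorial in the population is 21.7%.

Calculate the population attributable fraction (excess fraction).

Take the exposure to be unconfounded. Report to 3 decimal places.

PAF ≈ 0.366

p₁ = P(outcome | exposed) = 1848/3202 = 0.57714
p₀ = P(outcome | unexposed) = 575/3642 = 0.15788
Overall risk P(Y=1) = π·p₁ + (1−π)·p₀ = 0.217×0.57714 + 0.783×0.15788 = 0.24886.
Under exogeneity, PAF = [P(Y=1) − p₀] / P(Y=1).
PAF = (0.24886 − 0.15788) / 0.24886 ≈ 0.3656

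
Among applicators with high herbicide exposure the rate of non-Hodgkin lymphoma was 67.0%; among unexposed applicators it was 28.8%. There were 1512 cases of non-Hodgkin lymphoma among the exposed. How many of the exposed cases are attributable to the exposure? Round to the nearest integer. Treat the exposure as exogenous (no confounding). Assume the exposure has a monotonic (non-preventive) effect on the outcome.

about 862 cases

p₁ = 0.67, p₀ = 0.288.
PN = (p₁ − p₀)/p₁ = (0.67 − 0.288) / 0.67 ≈ 0.57015.
Attributable cases ≈ PN × (exposed cases) = 0.57015 × 1512 ≈ 862.07.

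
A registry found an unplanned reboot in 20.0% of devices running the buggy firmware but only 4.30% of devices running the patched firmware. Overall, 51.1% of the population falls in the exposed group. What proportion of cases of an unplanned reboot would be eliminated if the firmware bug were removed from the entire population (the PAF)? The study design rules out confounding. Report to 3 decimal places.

p₁ = 0.2, p₀ = 0.043.
Overall risk P(Y=1) = π·p₁ + (1−π)·p₀ = 0.511×0.2 + 0.489×0.043 = 0.12323.
Under exogeneity, PAF = [P(Y=1) − p₀] / P(Y=1).
PAF = (0.12323 − 0.043) / 0.12323 ≈ 0.6511

PAF ≈ 0.651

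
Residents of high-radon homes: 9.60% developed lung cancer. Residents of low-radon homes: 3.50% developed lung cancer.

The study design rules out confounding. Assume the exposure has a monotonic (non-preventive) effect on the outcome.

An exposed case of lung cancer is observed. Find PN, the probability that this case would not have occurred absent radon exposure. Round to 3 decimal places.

p₁ = 0.096, p₀ = 0.035.
Under exogeneity and monotonicity, PN = (p₁ − p₀) / p₁.
PN = (0.096 − 0.035) / 0.096 = 0.061 / 0.096 ≈ 0.6354

PN ≈ 0.635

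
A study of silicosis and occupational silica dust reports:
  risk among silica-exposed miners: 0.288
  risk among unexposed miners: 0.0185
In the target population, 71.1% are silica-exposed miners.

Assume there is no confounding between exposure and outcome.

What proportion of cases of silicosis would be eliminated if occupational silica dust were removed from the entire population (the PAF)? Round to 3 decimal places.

Let p₁ = 0.288, p₀ = 0.0185.
Overall risk P(Y=1) = π·p₁ + (1−π)·p₀ = 0.711×0.288 + 0.289×0.0185 = 0.21011.
Under exogeneity, PAF = [P(Y=1) − p₀] / P(Y=1).
PAF = (0.21011 − 0.0185) / 0.21011 ≈ 0.9120

PAF ≈ 0.912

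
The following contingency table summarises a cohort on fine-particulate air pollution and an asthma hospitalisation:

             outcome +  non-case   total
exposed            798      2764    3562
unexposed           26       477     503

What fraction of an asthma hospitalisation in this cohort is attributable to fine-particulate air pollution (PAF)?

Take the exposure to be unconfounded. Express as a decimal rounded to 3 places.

p₁ = P(outcome | exposed) = 798/3562 = 0.22403
p₀ = P(outcome | unexposed) = 26/503 = 0.05169
Exposure prevalence π = 3562/4065 = 0.87626; overall risk P(Y=1) = 0.20271.
Under exogeneity, PAF = [P(Y=1) − p₀]/P(Y=1).
PAF = (0.20271 − 0.05169) / 0.20271 ≈ 0.7450

PAF ≈ 0.745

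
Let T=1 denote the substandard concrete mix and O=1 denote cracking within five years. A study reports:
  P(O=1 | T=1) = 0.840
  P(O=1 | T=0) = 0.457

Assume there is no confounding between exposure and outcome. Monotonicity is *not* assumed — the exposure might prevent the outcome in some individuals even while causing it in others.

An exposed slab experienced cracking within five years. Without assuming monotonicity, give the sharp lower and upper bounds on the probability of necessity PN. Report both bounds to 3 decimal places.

0.456 ≤ PN ≤ 0.646

Let p₁ = 0.84, p₀ = 0.457.
Under exogeneity alone the bounds on PN are max{0,(p₁−p₀)/p₁} ≤ PN ≤ min{1,(1−p₀)/p₁}.
  lower = (p₁ − p₀)/p₁ = 0.383 / 0.84 ≈ 0.4560
  upper = min{1, (1 − p₀)/p₁} = 0.543 / 0.84 ≈ 0.6464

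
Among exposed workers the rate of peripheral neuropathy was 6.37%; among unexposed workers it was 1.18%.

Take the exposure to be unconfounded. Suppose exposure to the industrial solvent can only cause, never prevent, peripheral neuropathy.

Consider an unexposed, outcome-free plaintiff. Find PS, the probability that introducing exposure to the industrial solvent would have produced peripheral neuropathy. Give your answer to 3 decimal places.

PS ≈ 0.053

p₁ = 0.0637, p₀ = 0.0118.
Under exogeneity and monotonicity, PS = (p₁ − p₀) / (1 − p₀).
PS = (0.0637 − 0.0118) / (1 − 0.0118) = 0.0519 / 0.9882 ≈ 0.0525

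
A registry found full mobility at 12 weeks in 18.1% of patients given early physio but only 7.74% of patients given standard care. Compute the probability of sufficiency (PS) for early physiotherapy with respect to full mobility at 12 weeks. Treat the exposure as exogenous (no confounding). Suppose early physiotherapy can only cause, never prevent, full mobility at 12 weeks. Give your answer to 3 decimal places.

p₁ = 0.181, p₀ = 0.0774.
Under exogeneity and monotonicity, PS = (p₁ − p₀) / (1 − p₀).
PS = (0.181 − 0.0774) / (1 − 0.0774) = 0.1036 / 0.9226 ≈ 0.1123

PS ≈ 0.112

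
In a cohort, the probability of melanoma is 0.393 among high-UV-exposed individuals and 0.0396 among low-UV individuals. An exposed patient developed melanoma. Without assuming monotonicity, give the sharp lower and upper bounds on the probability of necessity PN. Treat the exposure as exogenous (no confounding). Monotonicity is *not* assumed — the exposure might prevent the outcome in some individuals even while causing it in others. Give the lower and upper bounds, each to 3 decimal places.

Let p₁ = 0.393, p₀ = 0.0396.
Under exogeneity alone the bounds on PN are max{0,(p₁−p₀)/p₁} ≤ PN ≤ min{1,(1−p₀)/p₁}.
  lower = (p₁ − p₀)/p₁ = 0.3534 / 0.393 ≈ 0.8992
  upper = min{1, (1 − p₀)/p₁} = 0.9604 / 0.393 ≈ 2.4438 → capped at 1

0.899 ≤ PN ≤ 1.000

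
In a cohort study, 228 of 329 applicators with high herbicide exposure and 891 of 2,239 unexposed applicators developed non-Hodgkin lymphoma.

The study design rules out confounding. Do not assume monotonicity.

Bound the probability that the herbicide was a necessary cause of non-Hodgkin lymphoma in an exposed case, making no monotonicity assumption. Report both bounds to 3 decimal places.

p₁ = P(outcome | exposed) = 228/329 = 0.69301
p₀ = P(outcome | unexposed) = 891/2239 = 0.39795
Under exogeneity alone the bounds on PN are max{0,(p₁−p₀)/p₁} ≤ PN ≤ min{1,(1−p₀)/p₁}.
  lower = (p₁ − p₀)/p₁ = 0.29506 / 0.69301 ≈ 0.4258
  upper = min{1, (1 − p₀)/p₁} = 0.60205 / 0.69301 ≈ 0.8688

0.426 ≤ PN ≤ 0.869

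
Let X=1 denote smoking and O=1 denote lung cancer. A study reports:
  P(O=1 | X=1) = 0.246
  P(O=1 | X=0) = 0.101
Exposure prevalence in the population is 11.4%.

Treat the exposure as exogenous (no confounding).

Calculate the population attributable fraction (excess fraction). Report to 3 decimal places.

PAF ≈ 0.141

Let p₁ = 0.246, p₀ = 0.101.
Overall risk P(Y=1) = π·p₁ + (1−π)·p₀ = 0.114×0.246 + 0.886×0.101 = 0.11753.
Under exogeneity, PAF = [P(Y=1) − p₀] / P(Y=1).
PAF = (0.11753 − 0.101) / 0.11753 ≈ 0.1406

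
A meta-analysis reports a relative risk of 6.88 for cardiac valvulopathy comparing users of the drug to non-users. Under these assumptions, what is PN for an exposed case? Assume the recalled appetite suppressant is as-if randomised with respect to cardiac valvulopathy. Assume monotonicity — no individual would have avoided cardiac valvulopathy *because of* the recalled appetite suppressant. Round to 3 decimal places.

PN ≈ 0.855

Under exogeneity and monotonicity, PN = (RR − 1) / RR = 1 − 1/RR.
PN = (6.88 − 1) / 6.88 = 5.88 / 6.88 ≈ 0.8547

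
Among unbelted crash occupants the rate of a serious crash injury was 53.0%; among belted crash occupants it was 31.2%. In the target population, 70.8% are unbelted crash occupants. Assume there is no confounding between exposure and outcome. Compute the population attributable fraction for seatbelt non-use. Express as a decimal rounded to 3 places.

p₁ = 0.53, p₀ = 0.312.
Overall risk P(Y=1) = π·p₁ + (1−π)·p₀ = 0.708×0.53 + 0.292×0.312 = 0.46634.
Under exogeneity, PAF = [P(Y=1) − p₀] / P(Y=1).
PAF = (0.46634 − 0.312) / 0.46634 ≈ 0.3310

PAF ≈ 0.331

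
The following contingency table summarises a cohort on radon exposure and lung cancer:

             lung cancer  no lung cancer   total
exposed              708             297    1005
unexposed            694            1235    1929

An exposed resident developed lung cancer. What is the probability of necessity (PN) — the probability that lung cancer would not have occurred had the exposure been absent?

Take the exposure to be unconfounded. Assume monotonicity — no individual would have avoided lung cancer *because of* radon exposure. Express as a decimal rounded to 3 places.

p₁ = P(outcome | exposed) = 708/1005 = 0.70448
p₀ = P(outcome | unexposed) = 694/1929 = 0.35977
Under exogeneity and monotonicity, PN = (p₁ − p₀)/p₁.
PN = (0.70448 − 0.35977) / 0.70448 ≈ 0.4893

PN ≈ 0.489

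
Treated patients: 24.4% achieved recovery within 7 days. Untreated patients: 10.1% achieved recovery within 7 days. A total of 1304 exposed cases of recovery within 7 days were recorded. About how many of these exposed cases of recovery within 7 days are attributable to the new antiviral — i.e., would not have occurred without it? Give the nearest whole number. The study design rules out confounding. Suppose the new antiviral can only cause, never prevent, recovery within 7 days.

p₁ = 0.244, p₀ = 0.101.
PN = (p₁ − p₀)/p₁ = (0.244 − 0.101) / 0.244 ≈ 0.58607.
Attributable cases ≈ PN × (exposed cases) = 0.58607 × 1304 ≈ 764.23.

about 764 cases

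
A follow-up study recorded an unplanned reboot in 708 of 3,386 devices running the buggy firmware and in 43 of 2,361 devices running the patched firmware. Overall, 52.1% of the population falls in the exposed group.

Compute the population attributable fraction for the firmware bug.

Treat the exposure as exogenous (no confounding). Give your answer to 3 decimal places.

p₁ = P(outcome | exposed) = 708/3386 = 0.2091
p₀ = P(outcome | unexposed) = 43/2361 = 0.018213
Overall risk P(Y=1) = π·p₁ + (1−π)·p₀ = 0.521×0.2091 + 0.479×0.018213 = 0.11766.
Under exogeneity, PAF = [P(Y=1) − p₀] / P(Y=1).
PAF = (0.11766 − 0.018213) / 0.11766 ≈ 0.8452

PAF ≈ 0.845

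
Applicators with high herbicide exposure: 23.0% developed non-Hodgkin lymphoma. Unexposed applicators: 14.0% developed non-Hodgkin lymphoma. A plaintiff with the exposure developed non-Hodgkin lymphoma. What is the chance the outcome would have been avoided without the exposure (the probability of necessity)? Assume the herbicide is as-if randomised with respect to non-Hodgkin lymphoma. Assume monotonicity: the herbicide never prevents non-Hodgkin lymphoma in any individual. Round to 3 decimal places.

PN ≈ 0.391

p₁ = 0.23, p₀ = 0.14.
Under exogeneity and monotonicity, PN = (p₁ − p₀) / p₁.
PN = (0.23 − 0.14) / 0.23 = 0.09 / 0.23 ≈ 0.3913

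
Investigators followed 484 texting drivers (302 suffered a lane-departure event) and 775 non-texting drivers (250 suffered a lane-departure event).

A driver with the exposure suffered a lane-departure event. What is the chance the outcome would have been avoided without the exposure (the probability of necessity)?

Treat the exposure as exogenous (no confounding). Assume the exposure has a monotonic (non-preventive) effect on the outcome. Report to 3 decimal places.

p₁ = P(outcome | exposed) = 302/484 = 0.62397
p₀ = P(outcome | unexposed) = 250/775 = 0.32258
Under exogeneity and monotonicity, PN = (p₁ − p₀) / p₁.
PN = (0.62397 − 0.32258) / 0.62397 = 0.30139 / 0.62397 ≈ 0.4830

PN ≈ 0.483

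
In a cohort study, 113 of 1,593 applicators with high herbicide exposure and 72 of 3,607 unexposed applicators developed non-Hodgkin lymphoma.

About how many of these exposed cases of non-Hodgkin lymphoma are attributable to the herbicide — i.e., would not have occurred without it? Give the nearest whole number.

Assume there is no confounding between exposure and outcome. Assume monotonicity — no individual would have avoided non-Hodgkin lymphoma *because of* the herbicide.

about 81 cases

p₁ = P(outcome | exposed) = 113/1593 = 0.070935
p₀ = P(outcome | unexposed) = 72/3607 = 0.019961
PN = (p₁ − p₀)/p₁ = (0.070935 − 0.019961) / 0.070935 ≈ 0.71860.
Attributable cases ≈ PN × (exposed cases) = 0.71860 × 113 ≈ 81.20.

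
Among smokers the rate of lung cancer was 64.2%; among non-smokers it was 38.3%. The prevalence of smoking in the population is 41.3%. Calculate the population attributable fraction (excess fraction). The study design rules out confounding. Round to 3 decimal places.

p₁ = 0.642, p₀ = 0.383.
Overall risk P(Y=1) = π·p₁ + (1−π)·p₀ = 0.413×0.642 + 0.587×0.383 = 0.48997.
Under exogeneity, PAF = [P(Y=1) − p₀] / P(Y=1).
PAF = (0.48997 − 0.383) / 0.48997 ≈ 0.2183

PAF ≈ 0.218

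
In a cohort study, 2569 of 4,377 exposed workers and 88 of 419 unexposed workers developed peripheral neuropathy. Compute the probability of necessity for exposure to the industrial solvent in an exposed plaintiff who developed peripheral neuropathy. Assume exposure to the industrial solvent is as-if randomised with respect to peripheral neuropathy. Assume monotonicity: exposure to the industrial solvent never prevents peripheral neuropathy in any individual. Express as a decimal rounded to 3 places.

p₁ = P(outcome | exposed) = 2569/4377 = 0.58693
p₀ = P(outcome | unexposed) = 88/419 = 0.21002
Under exogeneity and monotonicity, PN = (p₁ − p₀) / p₁.
PN = (0.58693 − 0.21002) / 0.58693 = 0.37691 / 0.58693 ≈ 0.6422

PN ≈ 0.642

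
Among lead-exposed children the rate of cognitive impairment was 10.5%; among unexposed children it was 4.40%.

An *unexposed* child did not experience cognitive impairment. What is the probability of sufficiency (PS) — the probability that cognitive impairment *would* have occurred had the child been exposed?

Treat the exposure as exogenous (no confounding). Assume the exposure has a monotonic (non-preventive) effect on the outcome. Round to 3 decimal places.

p₁ = 0.105, p₀ = 0.044.
Under exogeneity and monotonicity, PS = (p₁ − p₀) / (1 − p₀).
PS = (0.105 − 0.044) / (1 − 0.044) = 0.061 / 0.956 ≈ 0.0638

PS ≈ 0.064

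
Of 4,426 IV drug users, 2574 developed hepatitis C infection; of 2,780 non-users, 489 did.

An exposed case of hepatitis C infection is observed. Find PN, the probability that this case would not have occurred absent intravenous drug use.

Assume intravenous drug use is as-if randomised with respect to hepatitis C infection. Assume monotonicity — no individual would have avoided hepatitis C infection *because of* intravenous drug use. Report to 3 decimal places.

PN ≈ 0.698

p₁ = P(outcome | exposed) = 2574/4426 = 0.58156
p₀ = P(outcome | unexposed) = 489/2780 = 0.1759
Under exogeneity and monotonicity, PN = (p₁ − p₀) / p₁.
PN = (0.58156 − 0.1759) / 0.58156 = 0.40566 / 0.58156 ≈ 0.6975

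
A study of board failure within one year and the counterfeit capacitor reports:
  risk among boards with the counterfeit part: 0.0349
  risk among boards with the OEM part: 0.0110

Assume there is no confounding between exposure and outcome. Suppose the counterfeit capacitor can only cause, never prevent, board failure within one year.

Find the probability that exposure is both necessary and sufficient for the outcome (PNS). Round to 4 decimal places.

PNS ≈ 0.0239

Let p₁ = 0.0349, p₀ = 0.011.
Under exogeneity and monotonicity, PNS = p₁ − p₀.
PNS = 0.0349 − 0.011 = 0.0239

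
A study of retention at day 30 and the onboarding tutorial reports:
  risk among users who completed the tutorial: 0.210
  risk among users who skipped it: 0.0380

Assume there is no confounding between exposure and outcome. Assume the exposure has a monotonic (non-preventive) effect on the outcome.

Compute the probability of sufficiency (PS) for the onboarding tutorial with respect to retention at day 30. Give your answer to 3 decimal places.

Let p₁ = 0.21, p₀ = 0.038.
Under exogeneity and monotonicity, PS = (p₁ − p₀) / (1 − p₀).
PS = (0.21 − 0.038) / (1 − 0.038) = 0.172 / 0.962 ≈ 0.1788

PS ≈ 0.179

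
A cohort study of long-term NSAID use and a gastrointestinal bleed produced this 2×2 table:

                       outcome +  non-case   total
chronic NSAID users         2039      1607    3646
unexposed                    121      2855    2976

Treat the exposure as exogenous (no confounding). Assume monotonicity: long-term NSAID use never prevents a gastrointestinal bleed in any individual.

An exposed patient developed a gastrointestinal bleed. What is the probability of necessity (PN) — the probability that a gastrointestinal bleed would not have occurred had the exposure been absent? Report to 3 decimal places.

p₁ = P(outcome | exposed) = 2039/3646 = 0.55924
p₀ = P(outcome | unexposed) = 121/2976 = 0.040659
Under exogeneity and monotonicity, PN = (p₁ − p₀)/p₁.
PN = (0.55924 − 0.040659) / 0.55924 ≈ 0.9273

PN ≈ 0.927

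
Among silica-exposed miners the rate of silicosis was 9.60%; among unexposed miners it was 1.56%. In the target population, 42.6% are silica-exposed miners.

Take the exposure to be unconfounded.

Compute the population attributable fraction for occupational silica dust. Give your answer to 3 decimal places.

PAF ≈ 0.687

p₁ = 0.096, p₀ = 0.0156.
Overall risk P(Y=1) = π·p₁ + (1−π)·p₀ = 0.426×0.096 + 0.574×0.0156 = 0.04985.
Under exogeneity, PAF = [P(Y=1) − p₀] / P(Y=1).
PAF = (0.04985 − 0.0156) / 0.04985 ≈ 0.6871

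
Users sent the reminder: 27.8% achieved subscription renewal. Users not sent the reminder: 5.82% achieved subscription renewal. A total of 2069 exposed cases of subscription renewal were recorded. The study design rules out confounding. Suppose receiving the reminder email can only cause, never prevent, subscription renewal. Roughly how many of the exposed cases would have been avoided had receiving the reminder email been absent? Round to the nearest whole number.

p₁ = 0.278, p₀ = 0.0582.
PN = (p₁ − p₀)/p₁ = (0.278 − 0.0582) / 0.278 ≈ 0.79065.
Attributable cases ≈ PN × (exposed cases) = 0.79065 × 2069 ≈ 1635.85.

about 1636 cases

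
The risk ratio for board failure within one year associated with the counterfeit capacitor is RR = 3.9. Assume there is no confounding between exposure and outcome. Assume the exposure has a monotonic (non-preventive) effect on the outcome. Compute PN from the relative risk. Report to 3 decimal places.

PN ≈ 0.744

Under exogeneity and monotonicity, PN = (RR − 1) / RR = 1 − 1/RR.
PN = (3.9 − 1) / 3.9 = 2.9 / 3.9 ≈ 0.7436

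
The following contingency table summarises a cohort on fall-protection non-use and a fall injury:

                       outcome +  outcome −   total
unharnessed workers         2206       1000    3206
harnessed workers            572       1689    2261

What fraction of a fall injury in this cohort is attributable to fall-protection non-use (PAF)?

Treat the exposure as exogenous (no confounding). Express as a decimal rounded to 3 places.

p₁ = P(outcome | exposed) = 2206/3206 = 0.68808
p₀ = P(outcome | unexposed) = 572/2261 = 0.25299
Exposure prevalence π = 3206/5467 = 0.58643; overall risk P(Y=1) = 0.50814.
Under exogeneity, PAF = [P(Y=1) − p₀]/P(Y=1).
PAF = (0.50814 − 0.25299) / 0.50814 ≈ 0.5021

PAF ≈ 0.502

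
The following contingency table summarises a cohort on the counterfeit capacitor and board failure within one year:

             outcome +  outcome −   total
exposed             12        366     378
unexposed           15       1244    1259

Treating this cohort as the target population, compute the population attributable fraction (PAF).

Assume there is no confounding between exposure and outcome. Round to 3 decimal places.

PAF ≈ 0.278

p₁ = P(outcome | exposed) = 12/378 = 0.031746
p₀ = P(outcome | unexposed) = 15/1259 = 0.011914
Exposure prevalence π = 378/1637 = 0.23091; overall risk P(Y=1) = 0.016494.
Under exogeneity, PAF = [P(Y=1) − p₀]/P(Y=1).
PAF = (0.016494 − 0.011914) / 0.016494 ≈ 0.2776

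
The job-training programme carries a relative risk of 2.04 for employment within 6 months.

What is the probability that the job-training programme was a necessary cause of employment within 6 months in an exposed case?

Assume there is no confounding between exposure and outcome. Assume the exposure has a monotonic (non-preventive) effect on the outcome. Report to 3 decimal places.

Under exogeneity and monotonicity, PN = (RR − 1) / RR = 1 − 1/RR.
PN = (2.04 − 1) / 2.04 = 1.04 / 2.04 ≈ 0.5098

PN ≈ 0.510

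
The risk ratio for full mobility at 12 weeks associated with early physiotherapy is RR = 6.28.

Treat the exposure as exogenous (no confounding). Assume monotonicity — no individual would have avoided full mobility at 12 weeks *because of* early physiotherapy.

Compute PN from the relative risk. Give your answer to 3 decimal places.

Under exogeneity and monotonicity, PN = (RR − 1) / RR = 1 − 1/RR.
PN = (6.28 − 1) / 6.28 = 5.28 / 6.28 ≈ 0.8408

PN ≈ 0.841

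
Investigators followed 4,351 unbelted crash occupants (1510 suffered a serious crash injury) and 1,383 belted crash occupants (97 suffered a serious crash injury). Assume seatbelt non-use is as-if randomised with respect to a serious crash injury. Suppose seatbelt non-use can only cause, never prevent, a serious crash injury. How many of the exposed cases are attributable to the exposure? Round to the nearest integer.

about 1205 cases

p₁ = P(outcome | exposed) = 1510/4351 = 0.34705
p₀ = P(outcome | unexposed) = 97/1383 = 0.070137
PN = (p₁ − p₀)/p₁ = (0.34705 − 0.070137) / 0.34705 ≈ 0.79790.
Attributable cases ≈ PN × (exposed cases) = 0.79790 × 1510 ≈ 1204.83.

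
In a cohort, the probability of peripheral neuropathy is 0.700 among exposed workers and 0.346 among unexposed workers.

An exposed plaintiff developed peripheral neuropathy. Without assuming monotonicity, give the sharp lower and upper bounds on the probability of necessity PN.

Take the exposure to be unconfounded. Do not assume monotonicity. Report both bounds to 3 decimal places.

0.506 ≤ PN ≤ 0.934

Let p₁ = 0.7, p₀ = 0.346.
Under exogeneity alone the bounds on PN are max{0,(p₁−p₀)/p₁} ≤ PN ≤ min{1,(1−p₀)/p₁}.
  lower = (p₁ − p₀)/p₁ = 0.354 / 0.7 ≈ 0.5057
  upper = min{1, (1 − p₀)/p₁} = 0.654 / 0.7 ≈ 0.9343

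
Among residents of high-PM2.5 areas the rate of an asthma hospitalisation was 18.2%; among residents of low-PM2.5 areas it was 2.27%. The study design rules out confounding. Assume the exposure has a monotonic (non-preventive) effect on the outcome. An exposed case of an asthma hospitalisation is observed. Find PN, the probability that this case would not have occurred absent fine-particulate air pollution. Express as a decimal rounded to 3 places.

PN ≈ 0.875

p₁ = 0.182, p₀ = 0.0227.
Under exogeneity and monotonicity, PN = (p₁ − p₀) / p₁.
PN = (0.182 − 0.0227) / 0.182 = 0.1593 / 0.182 ≈ 0.8753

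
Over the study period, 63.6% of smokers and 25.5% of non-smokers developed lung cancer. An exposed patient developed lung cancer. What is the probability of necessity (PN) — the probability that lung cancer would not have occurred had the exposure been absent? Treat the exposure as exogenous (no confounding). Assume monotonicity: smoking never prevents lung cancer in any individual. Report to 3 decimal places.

p₁ = 0.636, p₀ = 0.255.
Under exogeneity and monotonicity, PN = (p₁ − p₀) / p₁.
PN = (0.636 − 0.255) / 0.636 = 0.381 / 0.636 ≈ 0.5991

PN ≈ 0.599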